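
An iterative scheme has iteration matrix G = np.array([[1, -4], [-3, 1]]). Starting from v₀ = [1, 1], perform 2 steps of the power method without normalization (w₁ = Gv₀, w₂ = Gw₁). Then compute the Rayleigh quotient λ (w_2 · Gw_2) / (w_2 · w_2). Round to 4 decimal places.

-2.3108

w1 = Gv₀ = (-3, -2)
w2 = Gw1 = (5, 7)
Gw2 = (-23, -8)
w2·Gw2 = 5·(-23) + 7·(-8) = -171; w2·w2 = 5·5 + 7·7 = 74
λ ≈ -171/74 = -2.3108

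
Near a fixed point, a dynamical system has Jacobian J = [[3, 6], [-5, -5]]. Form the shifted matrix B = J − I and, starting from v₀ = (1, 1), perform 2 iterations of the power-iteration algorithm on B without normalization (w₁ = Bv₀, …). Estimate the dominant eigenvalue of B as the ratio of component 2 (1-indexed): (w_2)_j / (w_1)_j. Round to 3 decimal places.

B = J − I has rows (2, 6); (-5, -6)
w1 = Bv₀ = (8, -11)
w2 = Bw1 = (-50, 26)
Ratio: 26/-11 = -2.364

-2.364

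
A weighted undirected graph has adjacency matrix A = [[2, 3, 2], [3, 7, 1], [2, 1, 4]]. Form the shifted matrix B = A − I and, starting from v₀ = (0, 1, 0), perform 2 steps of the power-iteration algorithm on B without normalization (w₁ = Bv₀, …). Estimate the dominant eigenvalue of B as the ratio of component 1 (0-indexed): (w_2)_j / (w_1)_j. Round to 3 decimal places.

B = A − I has rows (1, 3, 2); (3, 6, 1); (2, 1, 3)
w1 = Bv₀ = (1·0 + 3·1 + 2·0; 3·0 + 6·1 + 1·0; 2·0 + 1·1 + 3·0) = (3, 6, 1)
w2 = Bw1 = (1·3 + 3·6 + 2·1; 3·3 + 6·6 + 1·1; 2·3 + 1·6 + 3·1) = (23, 46, 15)
Ratio: 46/6 = 7.667

μ ≈ 7.667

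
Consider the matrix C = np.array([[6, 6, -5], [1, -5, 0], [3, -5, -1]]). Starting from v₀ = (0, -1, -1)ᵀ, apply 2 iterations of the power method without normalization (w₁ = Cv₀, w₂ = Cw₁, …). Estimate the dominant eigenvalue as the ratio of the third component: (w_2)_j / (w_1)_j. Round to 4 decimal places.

-5.6667

w1 = Cv₀ = (-1, 5, 6)
w2 = Cw1 = (-6, -26, -34)
Ratio at component: -34 / 6 = -5.6667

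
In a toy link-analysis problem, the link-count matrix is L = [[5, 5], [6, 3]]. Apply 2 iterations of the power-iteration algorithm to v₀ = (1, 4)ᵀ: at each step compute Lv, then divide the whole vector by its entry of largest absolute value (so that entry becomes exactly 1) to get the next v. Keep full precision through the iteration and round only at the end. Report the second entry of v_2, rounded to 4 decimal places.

0.9488

Lv0 = (25.00000, 18.00000); divide by 25.00000 → v1 = (1.00000, 0.72000)
Lv1 = (8.60000, 8.16000); divide by 8.60000 → v2 = (1.00000, 0.94884)
Requested entry of v2: 204/215 = 0.9488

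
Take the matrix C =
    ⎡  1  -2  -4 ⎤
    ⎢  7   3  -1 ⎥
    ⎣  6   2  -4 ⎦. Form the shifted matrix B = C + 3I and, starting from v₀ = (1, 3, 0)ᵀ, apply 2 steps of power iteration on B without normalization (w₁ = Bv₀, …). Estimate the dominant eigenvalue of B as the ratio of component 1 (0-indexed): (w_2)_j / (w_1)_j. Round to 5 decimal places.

B = C + 3I has rows (4, -2, -4); (7, 6, -1); (6, 2, -1)
w1 = Bv₀ = (-2, 25, 12)
w2 = Bw1 = (-106, 124, 26)
Ratio: 124/25 = 4.96000

4.96000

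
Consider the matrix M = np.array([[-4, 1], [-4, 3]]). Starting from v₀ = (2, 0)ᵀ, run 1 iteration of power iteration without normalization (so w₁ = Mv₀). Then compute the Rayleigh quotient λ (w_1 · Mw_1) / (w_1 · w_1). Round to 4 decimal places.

w1 = Mv₀ = (-8, -8)
Mw1 = (24, 8)
w1·Mw1 = (-8)·24 + (-8)·8 = -256; w1·w1 = (-8)·(-8) + (-8)·(-8) = 128
λ ≈ -256/128 = -2.0000

-2.0000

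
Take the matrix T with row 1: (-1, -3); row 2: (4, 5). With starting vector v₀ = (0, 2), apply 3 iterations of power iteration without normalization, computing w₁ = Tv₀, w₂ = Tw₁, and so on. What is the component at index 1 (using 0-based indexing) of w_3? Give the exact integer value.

w1 = Tv₀ = ((-1)·0 + (-3)·2; 4·0 + 5·2) = (-6, 10)
w2 = Tw1 = ((-1)·(-6) + (-3)·10; 4·(-6) + 5·10) = (-24, 26)
w3 = Tw2 = (-54, 34)
The requested component of w3 is 34.

34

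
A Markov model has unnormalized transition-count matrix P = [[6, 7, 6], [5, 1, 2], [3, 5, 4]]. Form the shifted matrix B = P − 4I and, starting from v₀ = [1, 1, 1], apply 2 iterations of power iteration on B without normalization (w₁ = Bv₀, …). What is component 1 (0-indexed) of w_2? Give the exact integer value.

B = P − 4I has rows (2, 7, 6); (5, -3, 2); (3, 5, 0)
w1 = Bv₀ = (2·1 + 7·1 + 6·1; 5·1 + (-3)·1 + 2·1; 3·1 + 5·1 + 0·1) = (15, 4, 8)
w2 = Bw1 = (2·15 + 7·4 + 6·8; 5·15 + (-3)·4 + 2·8; 3·15 + 5·4 + 0·8) = (106, 79, 65)
Requested component of w2: 79

79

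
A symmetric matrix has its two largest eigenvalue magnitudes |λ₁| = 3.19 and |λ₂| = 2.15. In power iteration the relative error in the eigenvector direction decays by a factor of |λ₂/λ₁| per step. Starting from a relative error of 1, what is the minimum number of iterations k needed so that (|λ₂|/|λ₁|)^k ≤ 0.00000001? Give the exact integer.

|λ₂/λ₁| = 2.15/3.19 = 0.67398
Need k ≥ ln(0.00000001) / ln(0.67398) = -18.4207 / -0.3946 ≈ 46.687
Smallest integer k satisfying the bound: 47

47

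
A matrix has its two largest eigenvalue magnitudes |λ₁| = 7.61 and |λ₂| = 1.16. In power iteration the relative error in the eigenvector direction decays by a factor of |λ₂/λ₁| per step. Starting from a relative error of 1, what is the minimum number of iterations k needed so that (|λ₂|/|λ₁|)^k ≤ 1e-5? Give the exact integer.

|λ₂/λ₁| = 1.16/7.61 = 0.15243
Need k ≥ ln(1e-5) / ln(0.15243) = -11.5129 / -1.8810 ≈ 6.121
Smallest integer k satisfying the bound: 7

7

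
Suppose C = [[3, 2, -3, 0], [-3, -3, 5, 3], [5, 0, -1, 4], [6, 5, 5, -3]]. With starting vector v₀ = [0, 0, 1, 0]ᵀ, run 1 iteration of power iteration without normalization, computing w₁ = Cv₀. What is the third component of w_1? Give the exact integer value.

w1 = Cv₀ = (3·0 + 2·0 + (-3)·1 + 0·0; (-3)·0 + (-3)·0 + 5·1 + 3·0; 5·0 + 0·0 + (-1)·1 + 4·0; 6·0 + 5·0 + 5·1 + (-3)·0) = (-3, 5, -1, 5)
The requested component of w1 is -1.

-1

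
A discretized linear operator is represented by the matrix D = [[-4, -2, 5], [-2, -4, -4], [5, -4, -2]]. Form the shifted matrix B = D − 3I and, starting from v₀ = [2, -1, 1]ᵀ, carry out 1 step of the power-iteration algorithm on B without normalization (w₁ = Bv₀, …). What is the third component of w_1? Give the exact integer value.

B = D − 3I has rows (-7, -2, 5); (-2, -7, -4); (5, -4, -5)
w1 = Bv₀ = (-7, -1, 9)
Requested component of w1: 9

9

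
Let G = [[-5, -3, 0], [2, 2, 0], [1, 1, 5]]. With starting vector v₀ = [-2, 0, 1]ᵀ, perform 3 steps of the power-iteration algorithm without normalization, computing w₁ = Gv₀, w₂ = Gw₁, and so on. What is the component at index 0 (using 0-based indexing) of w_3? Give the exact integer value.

w1 = Gv₀ = (10, -4, 3)
w2 = Gw1 = (-38, 12, 21)
w3 = Gw2 = (154, -52, 79)
The requested component of w3 is 154.

154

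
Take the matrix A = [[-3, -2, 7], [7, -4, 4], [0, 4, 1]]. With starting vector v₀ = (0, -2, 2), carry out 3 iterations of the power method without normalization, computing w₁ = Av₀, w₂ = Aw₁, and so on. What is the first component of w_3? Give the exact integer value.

714

w1 = Av₀ = ((-3)·0 + (-2)·(-2) + 7·2; 7·0 + (-4)·(-2) + 4·2; 0·0 + 4·(-2) + 1·2) = (18, 16, -6)
w2 = Aw1 = ((-3)·18 + (-2)·16 + 7·(-6); 7·18 + (-4)·16 + 4·(-6); 0·18 + 4·16 + 1·(-6)) = (-128, 38, 58)
w3 = Aw2 = (714, -816, 210)
The requested component of w3 is 714.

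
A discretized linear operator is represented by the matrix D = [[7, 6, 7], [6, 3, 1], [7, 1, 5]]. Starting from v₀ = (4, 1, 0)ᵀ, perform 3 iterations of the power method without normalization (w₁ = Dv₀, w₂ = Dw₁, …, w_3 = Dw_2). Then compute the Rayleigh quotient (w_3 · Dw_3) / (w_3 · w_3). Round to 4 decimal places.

w1 = Dv₀ = (7·4 + 6·1 + 7·0; 6·4 + 3·1 + 1·0; 7·4 + 1·1 + 5·0) = (34, 27, 29)
w2 = Dw1 = (7·34 + 6·27 + 7·29; 6·34 + 3·27 + 1·29; 7·34 + 1·27 + 5·29) = (603, 314, 410)
w3 = Dw2 = (8975, 4970, 6585)
Dw3 = (138740, 75345, 100720)
w3·Dw3 = 8975·138740 + 4970·75345 + 6585·100720 = 2282897350; w3·w3 = 8975·8975 + 4970·4970 + 6585·6585 = 148613750
λ ≈ 2282897350/148613750 = 15.3613

15.3613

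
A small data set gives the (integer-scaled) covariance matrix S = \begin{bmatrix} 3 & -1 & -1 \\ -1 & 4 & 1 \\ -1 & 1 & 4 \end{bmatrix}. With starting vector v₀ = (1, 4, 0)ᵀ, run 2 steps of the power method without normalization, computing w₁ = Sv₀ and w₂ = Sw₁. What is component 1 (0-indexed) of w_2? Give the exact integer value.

w1 = Sv₀ = (3·1 + (-1)·4 + (-1)·0; (-1)·1 + 4·4 + 1·0; (-1)·1 + 1·4 + 4·0) = (-1, 15, 3)
w2 = Sw1 = (3·(-1) + (-1)·15 + (-1)·3; (-1)·(-1) + 4·15 + 1·3; (-1)·(-1) + 1·15 + 4·3) = (-21, 64, 28)
The requested component of w2 is 64.

64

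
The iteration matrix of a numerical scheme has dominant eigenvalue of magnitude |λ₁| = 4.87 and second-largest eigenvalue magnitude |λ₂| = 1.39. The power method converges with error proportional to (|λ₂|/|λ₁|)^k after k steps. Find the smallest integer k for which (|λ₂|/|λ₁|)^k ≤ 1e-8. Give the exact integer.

|λ₂/λ₁| = 1.39/4.87 = 0.28542
Need k ≥ ln(1e-8) / ln(0.28542) = -18.4207 / -1.2538 ≈ 14.692
Smallest integer k satisfying the bound: 15

15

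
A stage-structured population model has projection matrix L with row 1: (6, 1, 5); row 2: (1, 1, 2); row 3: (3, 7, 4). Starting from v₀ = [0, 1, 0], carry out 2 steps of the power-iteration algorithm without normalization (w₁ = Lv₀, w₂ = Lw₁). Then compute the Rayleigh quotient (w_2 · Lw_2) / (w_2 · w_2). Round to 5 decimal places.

10.45035

w1 = Lv₀ = (1, 1, 7)
w2 = Lw1 = (42, 16, 38)
Lw2 = (458, 134, 390)
w2·Lw2 = 42·458 + 16·134 + 38·390 = 36200; w2·w2 = 42·42 + 16·16 + 38·38 = 3464
λ ≈ 36200/3464 = 10.45035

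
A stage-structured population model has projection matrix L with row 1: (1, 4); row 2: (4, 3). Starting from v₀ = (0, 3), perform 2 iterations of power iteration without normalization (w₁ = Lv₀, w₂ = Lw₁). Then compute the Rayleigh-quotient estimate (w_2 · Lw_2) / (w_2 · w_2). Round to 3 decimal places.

6.051

w1 = Lv₀ = (12, 9)
w2 = Lw1 = (48, 75)
Lw2 = (348, 417)
w2·Lw2 = 48·348 + 75·417 = 47979; w2·w2 = 48·48 + 75·75 = 7929
λ ≈ 47979/7929 = 6.051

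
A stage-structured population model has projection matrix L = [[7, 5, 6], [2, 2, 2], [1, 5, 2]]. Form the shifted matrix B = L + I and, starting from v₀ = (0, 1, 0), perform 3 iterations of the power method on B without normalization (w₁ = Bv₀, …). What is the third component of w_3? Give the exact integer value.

335

B = L + I has rows (8, 5, 6); (2, 3, 2); (1, 5, 3)
w1 = Bv₀ = (8·0 + 5·1 + 6·0; 2·0 + 3·1 + 2·0; 1·0 + 5·1 + 3·0) = (5, 3, 5)
w2 = Bw1 = (8·5 + 5·3 + 6·5; 2·5 + 3·3 + 2·5; 1·5 + 5·3 + 3·5) = (85, 29, 35)
w3 = Bw2 = (1035, 327, 335)
Requested component of w3: 335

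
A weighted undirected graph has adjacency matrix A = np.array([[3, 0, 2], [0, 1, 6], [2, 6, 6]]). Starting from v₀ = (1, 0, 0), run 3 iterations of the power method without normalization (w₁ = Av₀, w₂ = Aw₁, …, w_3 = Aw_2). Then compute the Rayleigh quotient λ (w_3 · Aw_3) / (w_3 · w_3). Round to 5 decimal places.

w1 = Av₀ = (3·1 + 0·0 + 2·0; 0·1 + 1·0 + 6·0; 2·1 + 6·0 + 6·0) = (3, 0, 2)
w2 = Aw1 = (3·3 + 0·0 + 2·2; 0·3 + 1·0 + 6·2; 2·3 + 6·0 + 6·2) = (13, 12, 18)
w3 = Aw2 = (75, 120, 206)
Aw3 = (637, 1356, 2106)
w3·Aw3 = 75·637 + 120·1356 + 206·2106 = 644331; w3·w3 = 75·75 + 120·120 + 206·206 = 62461
λ ≈ 644331/62461 = 10.31573

λ ≈ 10.31573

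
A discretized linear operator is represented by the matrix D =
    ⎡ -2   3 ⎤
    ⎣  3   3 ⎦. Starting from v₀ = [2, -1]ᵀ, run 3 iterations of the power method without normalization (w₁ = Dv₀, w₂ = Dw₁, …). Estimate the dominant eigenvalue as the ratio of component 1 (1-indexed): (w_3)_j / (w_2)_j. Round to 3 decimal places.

w1 = Dv₀ = (-7, 3)
w2 = Dw1 = (23, -12)
w3 = Dw2 = (-82, 33)
Ratio at component: -82 / 23 = -3.565

-3.565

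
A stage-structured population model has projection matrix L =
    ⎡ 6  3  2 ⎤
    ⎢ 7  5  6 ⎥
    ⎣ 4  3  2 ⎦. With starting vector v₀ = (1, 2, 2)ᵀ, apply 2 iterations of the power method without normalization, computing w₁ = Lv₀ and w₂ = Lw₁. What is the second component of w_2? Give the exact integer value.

341

w1 = Lv₀ = (16, 29, 14)
w2 = Lw1 = (211, 341, 179)
The requested component of w2 is 341.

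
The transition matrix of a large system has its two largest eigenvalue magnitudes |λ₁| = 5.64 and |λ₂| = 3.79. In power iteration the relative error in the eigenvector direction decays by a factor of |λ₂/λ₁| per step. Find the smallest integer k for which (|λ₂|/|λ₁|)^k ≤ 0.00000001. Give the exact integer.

|λ₂/λ₁| = 3.79/5.64 = 0.67199
Need k ≥ ln(0.00000001) / ln(0.67199) = -18.4207 / -0.3975 ≈ 46.339
Smallest integer k satisfying the bound: 47

47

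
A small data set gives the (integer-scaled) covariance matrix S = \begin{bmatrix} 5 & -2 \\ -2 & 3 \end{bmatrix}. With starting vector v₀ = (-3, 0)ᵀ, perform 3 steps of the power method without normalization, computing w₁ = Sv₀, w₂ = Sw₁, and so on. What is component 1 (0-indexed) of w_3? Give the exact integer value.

318

w1 = Sv₀ = (-15, 6)
w2 = Sw1 = (-87, 48)
w3 = Sw2 = (-531, 318)
The requested component of w3 is 318.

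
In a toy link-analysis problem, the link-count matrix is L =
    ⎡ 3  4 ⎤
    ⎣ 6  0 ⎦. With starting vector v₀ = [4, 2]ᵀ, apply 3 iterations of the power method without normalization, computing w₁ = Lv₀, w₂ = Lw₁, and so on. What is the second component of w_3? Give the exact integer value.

w1 = Lv₀ = (3·4 + 4·2; 6·4 + 0·2) = (20, 24)
w2 = Lw1 = (3·20 + 4·24; 6·20 + 0·24) = (156, 120)
w3 = Lw2 = (948, 936)
The requested component of w3 is 936.

936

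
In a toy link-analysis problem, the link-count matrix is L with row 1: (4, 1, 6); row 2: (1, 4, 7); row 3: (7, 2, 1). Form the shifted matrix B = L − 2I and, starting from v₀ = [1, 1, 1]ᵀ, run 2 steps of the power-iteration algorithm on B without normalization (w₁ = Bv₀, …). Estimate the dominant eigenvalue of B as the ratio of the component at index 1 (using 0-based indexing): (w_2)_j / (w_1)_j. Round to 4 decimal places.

B = L − 2I has rows (2, 1, 6); (1, 2, 7); (7, 2, -1)
w1 = Bv₀ = (2·1 + 1·1 + 6·1; 1·1 + 2·1 + 7·1; 7·1 + 2·1 + (-1)·1) = (9, 10, 8)
w2 = Bw1 = (2·9 + 1·10 + 6·8; 1·9 + 2·10 + 7·8; 7·9 + 2·10 + (-1)·8) = (76, 85, 75)
Ratio: 85/10 = 8.5000

8.5000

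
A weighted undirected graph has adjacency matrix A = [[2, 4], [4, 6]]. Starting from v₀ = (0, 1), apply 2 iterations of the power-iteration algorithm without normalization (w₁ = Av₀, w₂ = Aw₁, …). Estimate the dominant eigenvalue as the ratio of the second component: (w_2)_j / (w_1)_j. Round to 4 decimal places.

λ ≈ 8.6667

w1 = Av₀ = (2·0 + 4·1; 4·0 + 6·1) = (4, 6)
w2 = Aw1 = (2·4 + 4·6; 4·4 + 6·6) = (32, 52)
Ratio at component: 52 / 6 = 8.6667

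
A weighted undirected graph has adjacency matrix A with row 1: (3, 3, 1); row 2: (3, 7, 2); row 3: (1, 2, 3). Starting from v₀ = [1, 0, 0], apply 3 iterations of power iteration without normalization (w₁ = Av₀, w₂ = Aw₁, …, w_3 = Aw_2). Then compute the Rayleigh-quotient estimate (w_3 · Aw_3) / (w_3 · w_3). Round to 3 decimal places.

w1 = Av₀ = (3·1 + 3·0 + 1·0; 3·1 + 7·0 + 2·0; 1·1 + 2·0 + 3·0) = (3, 3, 1)
w2 = Aw1 = (3·3 + 3·3 + 1·1; 3·3 + 7·3 + 2·1; 1·3 + 2·3 + 3·1) = (19, 32, 12)
w3 = Aw2 = (165, 305, 119)
Aw3 = (1529, 2868, 1132)
w3·Aw3 = 165·1529 + 305·2868 + 119·1132 = 1261733; w3·w3 = 165·165 + 305·305 + 119·119 = 134411
λ ≈ 1261733/134411 = 9.387

9.387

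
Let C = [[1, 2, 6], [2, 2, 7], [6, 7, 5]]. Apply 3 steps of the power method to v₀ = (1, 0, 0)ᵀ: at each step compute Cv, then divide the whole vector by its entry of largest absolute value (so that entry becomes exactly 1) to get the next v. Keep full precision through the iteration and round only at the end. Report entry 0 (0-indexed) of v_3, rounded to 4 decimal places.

Cv0 = (1.00000, 2.00000, 6.00000); divide by 6.00000 → v1 = (0.16667, 0.33333, 1.00000)
Cv1 = (6.83333, 8.00000, 8.33333); divide by 8.33333 → v2 = (0.82000, 0.96000, 1.00000)
Cv2 = (8.74000, 10.56000, 16.64000); divide by 16.64000 → v3 = (0.52524, 0.63462, 1.00000)
Requested entry of v3: 437/832 = 0.5252

0.5252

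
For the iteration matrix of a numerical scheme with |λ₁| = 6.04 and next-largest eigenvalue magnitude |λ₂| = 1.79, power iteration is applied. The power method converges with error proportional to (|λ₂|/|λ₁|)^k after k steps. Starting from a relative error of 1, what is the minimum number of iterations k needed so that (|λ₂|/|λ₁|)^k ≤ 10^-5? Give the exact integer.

10

|λ₂/λ₁| = 1.79/6.04 = 0.29636
Need k ≥ ln(10^-5) / ln(0.29636) = -11.5129 / -1.2162 ≈ 9.466
Smallest integer k satisfying the bound: 10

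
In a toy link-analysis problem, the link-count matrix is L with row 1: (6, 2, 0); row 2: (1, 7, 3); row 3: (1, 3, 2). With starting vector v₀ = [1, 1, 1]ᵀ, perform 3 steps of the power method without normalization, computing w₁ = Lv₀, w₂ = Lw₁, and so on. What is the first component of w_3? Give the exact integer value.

w1 = Lv₀ = (6·1 + 2·1 + 0·1; 1·1 + 7·1 + 3·1; 1·1 + 3·1 + 2·1) = (8, 11, 6)
w2 = Lw1 = (6·8 + 2·11 + 0·6; 1·8 + 7·11 + 3·6; 1·8 + 3·11 + 2·6) = (70, 103, 53)
w3 = Lw2 = (626, 950, 485)
The requested component of w3 is 626.

626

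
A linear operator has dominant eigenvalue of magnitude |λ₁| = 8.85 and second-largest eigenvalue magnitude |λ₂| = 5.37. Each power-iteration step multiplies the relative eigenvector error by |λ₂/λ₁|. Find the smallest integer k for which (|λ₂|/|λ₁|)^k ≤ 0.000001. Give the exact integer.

28

|λ₂/λ₁| = 5.37/8.85 = 0.60678
Need k ≥ ln(0.000001) / ln(0.60678) = -13.8155 / -0.4996 ≈ 27.654
Smallest integer k satisfying the bound: 28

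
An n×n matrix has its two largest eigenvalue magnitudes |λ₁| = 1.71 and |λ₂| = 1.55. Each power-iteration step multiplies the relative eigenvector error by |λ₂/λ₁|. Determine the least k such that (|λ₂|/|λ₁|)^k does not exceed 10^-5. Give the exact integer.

|λ₂/λ₁| = 1.55/1.71 = 0.90643
Need k ≥ ln(10^-5) / ln(0.90643) = -11.5129 / -0.0982 ≈ 117.194
Smallest integer k satisfying the bound: 118

118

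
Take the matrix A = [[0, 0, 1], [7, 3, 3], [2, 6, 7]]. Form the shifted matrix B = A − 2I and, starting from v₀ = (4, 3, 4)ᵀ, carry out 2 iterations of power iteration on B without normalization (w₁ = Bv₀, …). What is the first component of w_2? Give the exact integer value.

B = A − 2I has rows (-2, 0, 1); (7, 1, 3); (2, 6, 5)
w1 = Bv₀ = ((-2)·4 + 0·3 + 1·4; 7·4 + 1·3 + 3·4; 2·4 + 6·3 + 5·4) = (-4, 43, 46)
w2 = Bw1 = ((-2)·(-4) + 0·43 + 1·46; 7·(-4) + 1·43 + 3·46; 2·(-4) + 6·43 + 5·46) = (54, 153, 480)
Requested component of w2: 54

54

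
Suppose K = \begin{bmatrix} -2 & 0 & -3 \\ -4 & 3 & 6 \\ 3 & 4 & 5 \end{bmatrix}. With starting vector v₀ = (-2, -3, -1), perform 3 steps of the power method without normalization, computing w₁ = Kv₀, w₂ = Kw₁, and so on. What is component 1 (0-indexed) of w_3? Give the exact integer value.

-1513

w1 = Kv₀ = (7, -7, -23)
w2 = Kw1 = (55, -187, -122)
w3 = Kw2 = (256, -1513, -1193)
The requested component of w3 is -1513.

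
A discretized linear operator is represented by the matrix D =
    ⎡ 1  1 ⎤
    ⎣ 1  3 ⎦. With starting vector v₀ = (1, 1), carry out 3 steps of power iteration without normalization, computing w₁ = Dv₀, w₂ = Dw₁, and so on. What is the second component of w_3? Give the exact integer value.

w1 = Dv₀ = (1·1 + 1·1; 1·1 + 3·1) = (2, 4)
w2 = Dw1 = (1·2 + 1·4; 1·2 + 3·4) = (6, 14)
w3 = Dw2 = (20, 48)
The requested component of w3 is 48.

48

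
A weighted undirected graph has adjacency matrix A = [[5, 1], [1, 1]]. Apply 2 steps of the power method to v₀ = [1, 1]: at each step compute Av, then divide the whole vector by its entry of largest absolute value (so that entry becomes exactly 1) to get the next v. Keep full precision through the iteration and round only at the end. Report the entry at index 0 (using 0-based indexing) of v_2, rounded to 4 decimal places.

Av0 = (6.00000, 2.00000); divide by 6.00000 → v1 = (1.00000, 0.33333)
Av1 = (5.33333, 1.33333); divide by 5.33333 → v2 = (1.00000, 0.25000)
Requested entry of v2: 32/32 = 1.0000

1.0000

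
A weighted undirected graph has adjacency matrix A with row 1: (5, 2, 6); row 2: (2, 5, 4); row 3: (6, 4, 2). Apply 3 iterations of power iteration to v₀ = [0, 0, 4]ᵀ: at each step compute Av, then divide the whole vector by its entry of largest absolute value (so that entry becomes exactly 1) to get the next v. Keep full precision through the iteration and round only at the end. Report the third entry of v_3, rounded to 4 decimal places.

0.8589

Av0 = (24.00000, 16.00000, 8.00000); divide by 24.00000 → v1 = (1.00000, 0.66667, 0.33333)
Av1 = (8.33333, 6.66667, 9.33333); divide by 9.33333 → v2 = (0.89286, 0.71429, 1.00000)
Av2 = (11.89286, 9.35714, 10.21429); divide by 11.89286 → v3 = (1.00000, 0.78679, 0.85886)
Requested entry of v3: 2288/2664 = 0.8589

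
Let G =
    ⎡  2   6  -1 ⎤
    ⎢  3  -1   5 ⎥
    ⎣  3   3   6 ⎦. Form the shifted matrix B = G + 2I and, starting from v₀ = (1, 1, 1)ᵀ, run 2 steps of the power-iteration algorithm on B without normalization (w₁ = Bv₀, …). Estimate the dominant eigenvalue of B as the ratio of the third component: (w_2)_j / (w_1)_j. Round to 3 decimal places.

B = G + 2I has rows (4, 6, -1); (3, 1, 5); (3, 3, 8)
w1 = Bv₀ = (9, 9, 14)
w2 = Bw1 = (76, 106, 166)
Ratio: 166/14 = 11.857

μ ≈ 11.857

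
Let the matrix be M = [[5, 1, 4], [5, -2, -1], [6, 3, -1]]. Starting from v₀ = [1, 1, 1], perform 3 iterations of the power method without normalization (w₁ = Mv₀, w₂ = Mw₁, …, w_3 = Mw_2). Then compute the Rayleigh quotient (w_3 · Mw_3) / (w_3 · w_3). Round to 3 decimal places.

w1 = Mv₀ = (10, 2, 8)
w2 = Mw1 = (84, 38, 58)
w3 = Mw2 = (690, 286, 560)
Mw3 = (5976, 2318, 4438)
w3·Mw3 = 690·5976 + 286·2318 + 560·4438 = 7271668; w3·w3 = 690·690 + 286·286 + 560·560 = 871496
λ ≈ 7271668/871496 = 8.344

λ ≈ 8.344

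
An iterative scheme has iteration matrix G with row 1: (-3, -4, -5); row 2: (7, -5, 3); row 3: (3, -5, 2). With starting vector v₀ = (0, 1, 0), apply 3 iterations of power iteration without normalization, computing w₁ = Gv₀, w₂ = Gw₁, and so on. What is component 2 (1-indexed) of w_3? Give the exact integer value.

498

w1 = Gv₀ = ((-3)·0 + (-4)·1 + (-5)·0; 7·0 + (-5)·1 + 3·0; 3·0 + (-5)·1 + 2·0) = (-4, -5, -5)
w2 = Gw1 = ((-3)·(-4) + (-4)·(-5) + (-5)·(-5); 7·(-4) + (-5)·(-5) + 3·(-5); 3·(-4) + (-5)·(-5) + 2·(-5)) = (57, -18, 3)
w3 = Gw2 = (-114, 498, 267)
The requested component of w3 is 498.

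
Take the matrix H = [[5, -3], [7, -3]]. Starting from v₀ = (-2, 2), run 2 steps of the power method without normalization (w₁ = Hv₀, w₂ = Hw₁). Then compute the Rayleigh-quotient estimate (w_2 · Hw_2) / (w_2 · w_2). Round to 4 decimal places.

λ ≈ -0.6289

w1 = Hv₀ = (5·(-2) + (-3)·2; 7·(-2) + (-3)·2) = (-16, -20)
w2 = Hw1 = (5·(-16) + (-3)·(-20); 7·(-16) + (-3)·(-20)) = (-20, -52)
Hw2 = (56, 16)
w2·Hw2 = (-20)·56 + (-52)·16 = -1952; w2·w2 = (-20)·(-20) + (-52)·(-52) = 3104
λ ≈ -1952/3104 = -0.6289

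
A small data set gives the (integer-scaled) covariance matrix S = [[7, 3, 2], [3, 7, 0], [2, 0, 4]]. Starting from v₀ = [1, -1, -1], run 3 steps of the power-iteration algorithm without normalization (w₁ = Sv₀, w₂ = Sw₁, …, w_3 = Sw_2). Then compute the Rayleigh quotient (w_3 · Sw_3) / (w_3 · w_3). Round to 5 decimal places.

9.67662

w1 = Sv₀ = (2, -4, -2)
w2 = Sw1 = (-2, -22, -4)
w3 = Sw2 = (-88, -160, -20)
Sw3 = (-1136, -1384, -256)
w3·Sw3 = (-88)·(-1136) + (-160)·(-1384) + (-20)·(-256) = 326528; w3·w3 = (-88)·(-88) + (-160)·(-160) + (-20)·(-20) = 33744
λ ≈ 326528/33744 = 9.67662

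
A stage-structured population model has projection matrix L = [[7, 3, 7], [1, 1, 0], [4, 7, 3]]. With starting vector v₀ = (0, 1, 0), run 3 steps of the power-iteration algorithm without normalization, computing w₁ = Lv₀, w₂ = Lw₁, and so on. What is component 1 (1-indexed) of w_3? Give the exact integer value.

w1 = Lv₀ = (7·0 + 3·1 + 7·0; 1·0 + 1·1 + 0·0; 4·0 + 7·1 + 3·0) = (3, 1, 7)
w2 = Lw1 = (7·3 + 3·1 + 7·7; 1·3 + 1·1 + 0·7; 4·3 + 7·1 + 3·7) = (73, 4, 40)
w3 = Lw2 = (803, 77, 440)
The requested component of w3 is 803.

803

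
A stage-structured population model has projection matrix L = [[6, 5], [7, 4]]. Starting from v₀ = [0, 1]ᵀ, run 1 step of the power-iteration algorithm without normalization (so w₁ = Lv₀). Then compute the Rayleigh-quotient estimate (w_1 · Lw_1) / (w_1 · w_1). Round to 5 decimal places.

11.07317

w1 = Lv₀ = (6·0 + 5·1; 7·0 + 4·1) = (5, 4)
Lw1 = (50, 51)
w1·Lw1 = 5·50 + 4·51 = 454; w1·w1 = 5·5 + 4·4 = 41
λ ≈ 454/41 = 11.07317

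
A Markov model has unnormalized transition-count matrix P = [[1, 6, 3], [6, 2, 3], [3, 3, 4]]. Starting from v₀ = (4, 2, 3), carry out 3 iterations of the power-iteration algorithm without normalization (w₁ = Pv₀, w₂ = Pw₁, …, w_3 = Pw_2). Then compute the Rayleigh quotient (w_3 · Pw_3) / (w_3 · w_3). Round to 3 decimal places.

λ ≈ 10.342

w1 = Pv₀ = (1·4 + 6·2 + 3·3; 6·4 + 2·2 + 3·3; 3·4 + 3·2 + 4·3) = (25, 37, 30)
w2 = Pw1 = (1·25 + 6·37 + 3·30; 6·25 + 2·37 + 3·30; 3·25 + 3·37 + 4·30) = (337, 314, 306)
w3 = Pw2 = (3139, 3568, 3177)
Pw3 = (34078, 35501, 32829)
w3·Pw3 = 3139·34078 + 3568·35501 + 3177·32829 = 337936143; w3·w3 = 3139·3139 + 3568·3568 + 3177·3177 = 32677274
λ ≈ 337936143/32677274 = 10.342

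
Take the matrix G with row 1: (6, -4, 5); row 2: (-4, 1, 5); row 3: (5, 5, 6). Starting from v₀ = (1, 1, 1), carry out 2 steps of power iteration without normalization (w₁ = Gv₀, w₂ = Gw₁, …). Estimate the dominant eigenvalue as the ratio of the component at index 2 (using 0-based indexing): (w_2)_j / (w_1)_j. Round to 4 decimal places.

w1 = Gv₀ = (6·1 + (-4)·1 + 5·1; (-4)·1 + 1·1 + 5·1; 5·1 + 5·1 + 6·1) = (7, 2, 16)
w2 = Gw1 = (6·7 + (-4)·2 + 5·16; (-4)·7 + 1·2 + 5·16; 5·7 + 5·2 + 6·16) = (114, 54, 141)
Ratio at component: 141 / 16 = 8.8125

8.8125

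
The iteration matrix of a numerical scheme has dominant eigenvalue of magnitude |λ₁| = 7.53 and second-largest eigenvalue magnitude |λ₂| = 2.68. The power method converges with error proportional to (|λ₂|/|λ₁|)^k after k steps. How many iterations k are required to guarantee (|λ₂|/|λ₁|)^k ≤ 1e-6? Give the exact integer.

14

|λ₂/λ₁| = 2.68/7.53 = 0.35591
Need k ≥ ln(1e-6) / ln(0.35591) = -13.8155 / -1.0331 ≈ 13.373
Smallest integer k satisfying the bound: 14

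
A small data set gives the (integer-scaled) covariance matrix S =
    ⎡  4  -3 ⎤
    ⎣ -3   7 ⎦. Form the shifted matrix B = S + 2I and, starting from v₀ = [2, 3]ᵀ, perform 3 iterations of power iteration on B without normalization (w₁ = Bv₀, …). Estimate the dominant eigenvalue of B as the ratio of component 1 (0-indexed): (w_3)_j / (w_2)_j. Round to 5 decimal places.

B = S + 2I has rows (6, -3); (-3, 9)
w1 = Bv₀ = (6·2 + (-3)·3; (-3)·2 + 9·3) = (3, 21)
w2 = Bw1 = (6·3 + (-3)·21; (-3)·3 + 9·21) = (-45, 180)
w3 = Bw2 = (-810, 1755)
Ratio: 1755/180 = 9.75000

μ ≈ 9.75000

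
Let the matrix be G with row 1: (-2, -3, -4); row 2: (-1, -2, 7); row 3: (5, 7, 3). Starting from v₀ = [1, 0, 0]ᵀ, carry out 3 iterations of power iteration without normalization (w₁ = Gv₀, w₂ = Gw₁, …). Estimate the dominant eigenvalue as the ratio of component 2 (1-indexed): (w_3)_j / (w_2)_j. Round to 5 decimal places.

w1 = Gv₀ = ((-2)·1 + (-3)·0 + (-4)·0; (-1)·1 + (-2)·0 + 7·0; 5·1 + 7·0 + 3·0) = (-2, -1, 5)
w2 = Gw1 = ((-2)·(-2) + (-3)·(-1) + (-4)·5; (-1)·(-2) + (-2)·(-1) + 7·5; 5·(-2) + 7·(-1) + 3·5) = (-13, 39, -2)
w3 = Gw2 = (-83, -79, 202)
Ratio at component: -79 / 39 = -2.02564

-2.02564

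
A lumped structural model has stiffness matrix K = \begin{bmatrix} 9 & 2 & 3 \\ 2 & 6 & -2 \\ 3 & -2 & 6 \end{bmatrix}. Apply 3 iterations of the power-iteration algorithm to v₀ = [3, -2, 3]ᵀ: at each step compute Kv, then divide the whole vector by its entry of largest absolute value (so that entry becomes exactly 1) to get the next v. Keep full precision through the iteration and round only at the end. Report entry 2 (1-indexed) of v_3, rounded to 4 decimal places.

Kv0 = (32.00000, -12.00000, 31.00000); divide by 32.00000 → v1 = (1.00000, -0.37500, 0.96875)
Kv1 = (11.15625, -2.18750, 9.56250); divide by 11.15625 → v2 = (1.00000, -0.19608, 0.85714)
Kv2 = (11.17927, -0.89076, 8.53501); divide by 11.17927 → v3 = (1.00000, -0.07968, 0.76347)
Requested entry of v3: -318/3991 = -0.0797

-0.0797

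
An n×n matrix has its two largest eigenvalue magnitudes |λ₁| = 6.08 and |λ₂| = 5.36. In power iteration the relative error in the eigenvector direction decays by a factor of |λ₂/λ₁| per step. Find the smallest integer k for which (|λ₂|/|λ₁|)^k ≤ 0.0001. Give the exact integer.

|λ₂/λ₁| = 5.36/6.08 = 0.88158
Need k ≥ ln(0.0001) / ln(0.88158) = -9.2103 / -0.1260 ≈ 73.074
Smallest integer k satisfying the bound: 74

74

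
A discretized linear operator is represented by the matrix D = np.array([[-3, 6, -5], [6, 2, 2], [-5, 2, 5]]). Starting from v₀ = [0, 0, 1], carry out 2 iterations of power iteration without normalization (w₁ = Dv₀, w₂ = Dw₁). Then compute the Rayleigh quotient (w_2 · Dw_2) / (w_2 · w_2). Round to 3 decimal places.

w1 = Dv₀ = ((-3)·0 + 6·0 + (-5)·1; 6·0 + 2·0 + 2·1; (-5)·0 + 2·0 + 5·1) = (-5, 2, 5)
w2 = Dw1 = ((-3)·(-5) + 6·2 + (-5)·5; 6·(-5) + 2·2 + 2·5; (-5)·(-5) + 2·2 + 5·5) = (2, -16, 54)
Dw2 = (-372, 88, 228)
w2·Dw2 = 2·(-372) + (-16)·88 + 54·228 = 10160; w2·w2 = 2·2 + (-16)·(-16) + 54·54 = 3176
λ ≈ 10160/3176 = 3.199

λ ≈ 3.199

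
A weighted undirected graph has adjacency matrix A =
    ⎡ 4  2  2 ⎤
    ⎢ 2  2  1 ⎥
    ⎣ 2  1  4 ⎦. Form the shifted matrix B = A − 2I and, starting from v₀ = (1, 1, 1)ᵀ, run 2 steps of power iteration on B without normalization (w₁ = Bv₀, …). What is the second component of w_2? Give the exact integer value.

17

B = A − 2I has rows (2, 2, 2); (2, 0, 1); (2, 1, 2)
w1 = Bv₀ = (2·1 + 2·1 + 2·1; 2·1 + 0·1 + 1·1; 2·1 + 1·1 + 2·1) = (6, 3, 5)
w2 = Bw1 = (2·6 + 2·3 + 2·5; 2·6 + 0·3 + 1·5; 2·6 + 1·3 + 2·5) = (28, 17, 25)
Requested component of w2: 17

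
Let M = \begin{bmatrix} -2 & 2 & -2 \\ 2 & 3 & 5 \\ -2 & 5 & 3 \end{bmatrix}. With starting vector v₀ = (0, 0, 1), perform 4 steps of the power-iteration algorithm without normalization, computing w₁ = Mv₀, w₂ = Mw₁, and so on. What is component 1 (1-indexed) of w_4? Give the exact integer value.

192

w1 = Mv₀ = (-2, 5, 3)
w2 = Mw1 = (8, 26, 38)
w3 = Mw2 = (-40, 284, 228)
w4 = Mw3 = (192, 1912, 2184)
The requested component of w4 is 192.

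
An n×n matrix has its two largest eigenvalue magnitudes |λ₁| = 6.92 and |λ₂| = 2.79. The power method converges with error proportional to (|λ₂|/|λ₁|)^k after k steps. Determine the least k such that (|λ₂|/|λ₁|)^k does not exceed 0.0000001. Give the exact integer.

18

|λ₂/λ₁| = 2.79/6.92 = 0.40318
Need k ≥ ln(0.0000001) / ln(0.40318) = -16.1181 / -0.9084 ≈ 17.744
Smallest integer k satisfying the bound: 18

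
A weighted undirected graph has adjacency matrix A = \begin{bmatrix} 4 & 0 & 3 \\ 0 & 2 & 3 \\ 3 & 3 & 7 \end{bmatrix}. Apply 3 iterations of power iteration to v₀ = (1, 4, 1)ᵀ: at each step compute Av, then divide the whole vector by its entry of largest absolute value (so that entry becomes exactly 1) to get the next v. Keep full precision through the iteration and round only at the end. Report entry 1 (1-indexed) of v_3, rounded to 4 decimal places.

Av0 = (7.00000, 11.00000, 22.00000); divide by 22.00000 → v1 = (0.31818, 0.50000, 1.00000)
Av1 = (4.27273, 4.00000, 9.45455); divide by 9.45455 → v2 = (0.45192, 0.42308, 1.00000)
Av2 = (4.80769, 3.84615, 9.62500); divide by 9.62500 → v3 = (0.49950, 0.39960, 1.00000)
Requested entry of v3: 1000/2002 = 0.4995

0.4995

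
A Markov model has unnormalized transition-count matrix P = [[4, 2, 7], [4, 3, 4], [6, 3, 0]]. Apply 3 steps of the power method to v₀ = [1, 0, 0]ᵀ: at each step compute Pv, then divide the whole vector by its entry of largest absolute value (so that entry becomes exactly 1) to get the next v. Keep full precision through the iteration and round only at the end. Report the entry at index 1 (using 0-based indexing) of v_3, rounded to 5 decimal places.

0.90968

Pv0 = (4.000000, 4.000000, 6.000000); divide by 6.000000 → v1 = (0.666667, 0.666667, 1.000000)
Pv1 = (11.000000, 8.666667, 6.000000); divide by 11.000000 → v2 = (1.000000, 0.787879, 0.545455)
Pv2 = (9.393939, 8.545455, 8.363636); divide by 9.393939 → v3 = (1.000000, 0.909677, 0.890323)
Requested entry of v3: 564/620 = 0.90968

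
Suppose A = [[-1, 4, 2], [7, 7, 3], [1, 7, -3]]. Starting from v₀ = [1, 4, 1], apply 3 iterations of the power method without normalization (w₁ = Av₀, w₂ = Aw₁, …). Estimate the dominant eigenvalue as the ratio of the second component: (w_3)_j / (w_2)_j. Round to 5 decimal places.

w1 = Av₀ = (17, 38, 26)
w2 = Aw1 = (187, 463, 205)
w3 = Aw2 = (2075, 5165, 2813)
Ratio at component: 5165 / 463 = 11.15551

λ ≈ 11.15551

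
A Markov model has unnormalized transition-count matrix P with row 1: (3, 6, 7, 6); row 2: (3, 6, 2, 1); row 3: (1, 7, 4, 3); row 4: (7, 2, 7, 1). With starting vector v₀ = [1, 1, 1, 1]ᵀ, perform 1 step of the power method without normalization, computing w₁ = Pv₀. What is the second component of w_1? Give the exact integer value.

w1 = Pv₀ = (3·1 + 6·1 + 7·1 + 6·1; 3·1 + 6·1 + 2·1 + 1·1; 1·1 + 7·1 + 4·1 + 3·1; 7·1 + 2·1 + 7·1 + 1·1) = (22, 12, 15, 17)
The requested component of w1 is 12.

12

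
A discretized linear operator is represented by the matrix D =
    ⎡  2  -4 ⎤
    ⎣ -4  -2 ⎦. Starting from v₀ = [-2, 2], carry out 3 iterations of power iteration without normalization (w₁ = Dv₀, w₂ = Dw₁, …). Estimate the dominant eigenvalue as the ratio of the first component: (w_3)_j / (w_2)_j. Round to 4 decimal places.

w1 = Dv₀ = (2·(-2) + (-4)·2; (-4)·(-2) + (-2)·2) = (-12, 4)
w2 = Dw1 = (2·(-12) + (-4)·4; (-4)·(-12) + (-2)·4) = (-40, 40)
w3 = Dw2 = (-240, 80)
Ratio at component: -240 / -40 = 6.0000

λ ≈ 6.0000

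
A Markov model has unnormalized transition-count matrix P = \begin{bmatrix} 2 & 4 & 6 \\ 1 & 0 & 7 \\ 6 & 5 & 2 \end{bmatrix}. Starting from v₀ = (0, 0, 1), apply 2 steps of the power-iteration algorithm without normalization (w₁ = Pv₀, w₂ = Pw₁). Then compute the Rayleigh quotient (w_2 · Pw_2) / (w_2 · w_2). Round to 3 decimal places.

w1 = Pv₀ = (2·0 + 4·0 + 6·1; 1·0 + 0·0 + 7·1; 6·0 + 5·0 + 2·1) = (6, 7, 2)
w2 = Pw1 = (2·6 + 4·7 + 6·2; 1·6 + 0·7 + 7·2; 6·6 + 5·7 + 2·2) = (52, 20, 75)
Pw2 = (634, 577, 562)
w2·Pw2 = 52·634 + 20·577 + 75·562 = 86658; w2·w2 = 52·52 + 20·20 + 75·75 = 8729
λ ≈ 86658/8729 = 9.928

λ ≈ 9.928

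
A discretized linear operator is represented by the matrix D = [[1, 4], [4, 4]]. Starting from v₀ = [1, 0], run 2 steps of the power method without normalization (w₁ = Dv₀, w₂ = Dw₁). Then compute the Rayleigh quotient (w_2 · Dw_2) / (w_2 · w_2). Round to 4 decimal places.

6.6894

w1 = Dv₀ = (1, 4)
w2 = Dw1 = (17, 20)
Dw2 = (97, 148)
w2·Dw2 = 17·97 + 20·148 = 4609; w2·w2 = 17·17 + 20·20 = 689
λ ≈ 4609/689 = 6.6894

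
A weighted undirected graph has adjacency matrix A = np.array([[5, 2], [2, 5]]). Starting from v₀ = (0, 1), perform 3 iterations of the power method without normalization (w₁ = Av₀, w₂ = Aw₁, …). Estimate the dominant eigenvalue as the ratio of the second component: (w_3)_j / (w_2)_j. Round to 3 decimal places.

w1 = Av₀ = (2, 5)
w2 = Aw1 = (20, 29)
w3 = Aw2 = (158, 185)
Ratio at component: 185 / 29 = 6.379

λ ≈ 6.379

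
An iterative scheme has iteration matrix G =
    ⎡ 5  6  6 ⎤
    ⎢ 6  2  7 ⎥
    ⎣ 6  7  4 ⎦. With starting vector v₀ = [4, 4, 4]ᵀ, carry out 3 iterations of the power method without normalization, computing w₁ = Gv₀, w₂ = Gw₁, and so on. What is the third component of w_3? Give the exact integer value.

18076

w1 = Gv₀ = (5·4 + 6·4 + 6·4; 6·4 + 2·4 + 7·4; 6·4 + 7·4 + 4·4) = (68, 60, 68)
w2 = Gw1 = (5·68 + 6·60 + 6·68; 6·68 + 2·60 + 7·68; 6·68 + 7·60 + 4·68) = (1108, 1004, 1100)
w3 = Gw2 = (18164, 16356, 18076)
The requested component of w3 is 18076.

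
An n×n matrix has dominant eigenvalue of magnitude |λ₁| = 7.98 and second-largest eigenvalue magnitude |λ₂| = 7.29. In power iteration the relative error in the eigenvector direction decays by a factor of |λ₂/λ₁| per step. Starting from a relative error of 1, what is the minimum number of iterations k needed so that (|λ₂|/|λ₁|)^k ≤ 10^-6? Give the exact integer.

153

|λ₂/λ₁| = 7.29/7.98 = 0.91353
Need k ≥ ln(10^-6) / ln(0.91353) = -13.8155 / -0.0904 ≈ 152.768
Smallest integer k satisfying the bound: 153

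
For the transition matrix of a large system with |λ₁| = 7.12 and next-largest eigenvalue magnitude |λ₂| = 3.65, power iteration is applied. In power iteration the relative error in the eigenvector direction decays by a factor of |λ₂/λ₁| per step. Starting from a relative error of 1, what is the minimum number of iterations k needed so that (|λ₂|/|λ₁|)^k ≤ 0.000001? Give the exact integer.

|λ₂/λ₁| = 3.65/7.12 = 0.51264
Need k ≥ ln(0.000001) / ln(0.51264) = -13.8155 / -0.6682 ≈ 20.676
Smallest integer k satisfying the bound: 21

21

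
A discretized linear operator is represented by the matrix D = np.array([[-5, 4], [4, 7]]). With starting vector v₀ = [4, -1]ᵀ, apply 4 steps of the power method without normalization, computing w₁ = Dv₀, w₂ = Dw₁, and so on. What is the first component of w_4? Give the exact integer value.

6132

w1 = Dv₀ = (-24, 9)
w2 = Dw1 = (156, -33)
w3 = Dw2 = (-912, 393)
w4 = Dw3 = (6132, -897)
The requested component of w4 is 6132.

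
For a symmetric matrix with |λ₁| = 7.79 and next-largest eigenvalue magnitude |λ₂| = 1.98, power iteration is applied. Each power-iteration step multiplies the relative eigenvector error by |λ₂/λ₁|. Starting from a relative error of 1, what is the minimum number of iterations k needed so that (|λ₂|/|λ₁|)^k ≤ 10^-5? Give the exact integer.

|λ₂/λ₁| = 1.98/7.79 = 0.25417
Need k ≥ ln(10^-5) / ln(0.25417) = -11.5129 / -1.3697 ≈ 8.405
Smallest integer k satisfying the bound: 9

9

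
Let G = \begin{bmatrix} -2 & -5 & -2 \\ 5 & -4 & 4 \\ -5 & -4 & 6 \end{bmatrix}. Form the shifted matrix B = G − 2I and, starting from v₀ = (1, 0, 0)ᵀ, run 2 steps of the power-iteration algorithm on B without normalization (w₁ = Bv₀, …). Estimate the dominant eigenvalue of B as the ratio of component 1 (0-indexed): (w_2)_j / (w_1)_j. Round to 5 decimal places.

-14.00000

B = G − 2I has rows (-4, -5, -2); (5, -6, 4); (-5, -4, 4)
w1 = Bv₀ = ((-4)·1 + (-5)·0 + (-2)·0; 5·1 + (-6)·0 + 4·0; (-5)·1 + (-4)·0 + 4·0) = (-4, 5, -5)
w2 = Bw1 = ((-4)·(-4) + (-5)·5 + (-2)·(-5); 5·(-4) + (-6)·5 + 4·(-5); (-5)·(-4) + (-4)·5 + 4·(-5)) = (1, -70, -20)
Ratio: -70/5 = -14.00000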